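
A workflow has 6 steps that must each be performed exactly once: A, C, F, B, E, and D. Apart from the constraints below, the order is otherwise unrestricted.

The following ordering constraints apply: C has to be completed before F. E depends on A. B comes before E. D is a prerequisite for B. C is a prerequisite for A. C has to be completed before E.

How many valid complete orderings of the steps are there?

2 steps have no prerequisites (C, D), so any of them could come first.
Enumerating by repeatedly choosing an available step (one whose prerequisites are all placed) gives 26 distinct complete orderings.

26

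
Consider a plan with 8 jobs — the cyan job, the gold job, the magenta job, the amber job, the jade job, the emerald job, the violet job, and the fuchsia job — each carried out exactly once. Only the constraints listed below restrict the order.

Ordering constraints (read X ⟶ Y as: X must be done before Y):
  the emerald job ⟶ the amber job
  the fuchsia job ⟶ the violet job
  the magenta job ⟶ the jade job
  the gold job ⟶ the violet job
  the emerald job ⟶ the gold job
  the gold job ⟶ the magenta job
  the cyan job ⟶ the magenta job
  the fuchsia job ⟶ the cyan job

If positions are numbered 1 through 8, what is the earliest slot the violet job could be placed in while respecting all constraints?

Working backwards through the constraints from the violet job, its full set of required predecessors is the gold job, the emerald job, the fuchsia job — 3 of them.
With 3 mandatory predecessors, the earliest the violet job can sit is position 3+1 = 4, and placing just those 3 first achieves it.

4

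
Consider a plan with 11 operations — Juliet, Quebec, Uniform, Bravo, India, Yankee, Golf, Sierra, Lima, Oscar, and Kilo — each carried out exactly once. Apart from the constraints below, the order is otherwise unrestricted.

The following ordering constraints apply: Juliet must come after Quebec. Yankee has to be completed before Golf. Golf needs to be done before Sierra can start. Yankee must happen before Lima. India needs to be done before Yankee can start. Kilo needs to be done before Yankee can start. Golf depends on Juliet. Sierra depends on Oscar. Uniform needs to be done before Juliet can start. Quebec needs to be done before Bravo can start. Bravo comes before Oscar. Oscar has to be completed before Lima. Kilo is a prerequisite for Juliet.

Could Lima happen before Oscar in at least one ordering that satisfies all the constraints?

No

Following Oscar → Lima, Oscar must precede Lima in every valid ordering.
So no valid ordering can have Lima before Oscar.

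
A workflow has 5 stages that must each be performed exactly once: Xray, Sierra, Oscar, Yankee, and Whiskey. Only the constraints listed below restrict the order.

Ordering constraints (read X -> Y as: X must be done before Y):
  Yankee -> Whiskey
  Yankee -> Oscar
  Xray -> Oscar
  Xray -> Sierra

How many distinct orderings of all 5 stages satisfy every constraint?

16

2 stages have no prerequisites (Xray, Yankee), so any of them could come first.
Systematically extending each partial ordering one stage at a time and counting, there are 16 complete orderings.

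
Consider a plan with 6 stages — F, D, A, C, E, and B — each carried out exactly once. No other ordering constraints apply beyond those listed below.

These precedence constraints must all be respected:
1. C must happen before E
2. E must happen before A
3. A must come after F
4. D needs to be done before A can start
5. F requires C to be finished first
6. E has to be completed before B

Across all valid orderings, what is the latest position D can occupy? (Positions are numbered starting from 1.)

Following the constraints forward from D, its only required successor is A.
With 1 mandatory successor out of 6 stages total, the latest slot for D is 6−1 = 5, and it's reachable by doing all non-successors before D.

5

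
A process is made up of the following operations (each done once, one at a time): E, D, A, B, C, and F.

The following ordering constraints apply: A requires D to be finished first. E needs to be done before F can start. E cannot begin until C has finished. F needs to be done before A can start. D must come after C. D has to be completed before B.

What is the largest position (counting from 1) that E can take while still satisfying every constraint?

4

Following every chain forward from E, the operations that must come later are A, F — 2 of them.
With 2 mandatory successors out of 6 operations total, the latest slot for E is 6−2 = 4, and it's reachable by doing all non-successors before E.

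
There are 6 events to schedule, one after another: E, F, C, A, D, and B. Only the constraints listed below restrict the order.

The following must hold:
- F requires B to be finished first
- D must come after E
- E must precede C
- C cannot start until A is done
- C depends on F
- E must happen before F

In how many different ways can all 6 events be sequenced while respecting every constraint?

33

3 events have no prerequisites (E, A, B), so any of them could come first.
Enumerating by repeatedly choosing an available event (one whose prerequisites are all placed) gives 33 distinct complete orderings.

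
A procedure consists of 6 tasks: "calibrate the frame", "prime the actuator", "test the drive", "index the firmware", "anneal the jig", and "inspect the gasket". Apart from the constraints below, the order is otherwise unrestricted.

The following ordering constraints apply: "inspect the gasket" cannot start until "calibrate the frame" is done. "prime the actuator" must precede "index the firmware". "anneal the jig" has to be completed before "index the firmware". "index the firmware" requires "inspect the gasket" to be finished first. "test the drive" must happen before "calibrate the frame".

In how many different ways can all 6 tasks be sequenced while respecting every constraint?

3 tasks have no prerequisites ("prime the actuator", "test the drive", "anneal the jig"), so any of them could come first.
Counting all ways to extend the partial order to a total order gives 20.

20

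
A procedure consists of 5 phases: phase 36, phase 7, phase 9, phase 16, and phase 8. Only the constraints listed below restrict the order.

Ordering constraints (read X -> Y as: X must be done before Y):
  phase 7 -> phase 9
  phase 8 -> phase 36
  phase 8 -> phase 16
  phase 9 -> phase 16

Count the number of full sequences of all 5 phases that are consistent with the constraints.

9

The phases with no prerequisites are phase 7, phase 8; any of them can be placed first.
Systematically extending each partial ordering one phase at a time and counting, there are 9 complete orderings.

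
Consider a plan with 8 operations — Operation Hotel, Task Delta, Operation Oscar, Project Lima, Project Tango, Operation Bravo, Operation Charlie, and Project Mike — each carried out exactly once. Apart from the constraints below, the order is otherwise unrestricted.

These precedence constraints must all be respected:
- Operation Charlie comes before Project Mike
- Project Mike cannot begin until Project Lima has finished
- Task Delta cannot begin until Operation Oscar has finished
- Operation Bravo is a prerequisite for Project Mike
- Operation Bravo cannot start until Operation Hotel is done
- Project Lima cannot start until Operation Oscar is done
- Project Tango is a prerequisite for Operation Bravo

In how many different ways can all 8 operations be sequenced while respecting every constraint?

4 operations have no prerequisites (Operation Hotel, Operation Oscar, Project Tango, Operation Charlie), so any of them could come first.
Enumerating by repeatedly choosing an available operation (one whose prerequisites are all placed) gives 680 distinct complete orderings.

680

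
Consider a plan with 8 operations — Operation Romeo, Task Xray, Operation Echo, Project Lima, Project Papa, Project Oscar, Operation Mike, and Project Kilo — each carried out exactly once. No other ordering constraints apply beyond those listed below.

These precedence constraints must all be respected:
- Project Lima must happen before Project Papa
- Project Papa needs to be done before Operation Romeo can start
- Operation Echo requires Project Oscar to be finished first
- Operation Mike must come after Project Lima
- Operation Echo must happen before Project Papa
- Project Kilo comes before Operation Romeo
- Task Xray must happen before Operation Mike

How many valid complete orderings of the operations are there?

350

4 operations have no prerequisites (Task Xray, Project Lima, Project Oscar, Project Kilo), so any of them could come first.
Enumerating by repeatedly choosing an available operation (one whose prerequisites are all placed) gives 350 distinct complete orderings.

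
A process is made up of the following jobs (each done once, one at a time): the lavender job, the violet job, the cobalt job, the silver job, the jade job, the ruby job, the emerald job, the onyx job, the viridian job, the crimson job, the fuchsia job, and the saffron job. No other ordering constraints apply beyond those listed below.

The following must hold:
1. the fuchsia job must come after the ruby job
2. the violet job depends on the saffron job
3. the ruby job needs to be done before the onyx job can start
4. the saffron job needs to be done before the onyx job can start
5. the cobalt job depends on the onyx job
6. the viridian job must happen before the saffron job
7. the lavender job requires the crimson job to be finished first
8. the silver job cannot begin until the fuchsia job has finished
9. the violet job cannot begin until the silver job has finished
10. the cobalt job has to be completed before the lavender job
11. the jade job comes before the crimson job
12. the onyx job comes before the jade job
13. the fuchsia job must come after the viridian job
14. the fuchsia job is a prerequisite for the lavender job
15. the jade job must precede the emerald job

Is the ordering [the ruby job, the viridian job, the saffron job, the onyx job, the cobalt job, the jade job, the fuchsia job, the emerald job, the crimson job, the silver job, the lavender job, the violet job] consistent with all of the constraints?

Yes

Going through the constraints one by one, each required predecessor appears earlier in the sequence than its dependent — e.g. the saffron job (position 3) is before the violet job (position 12), as required.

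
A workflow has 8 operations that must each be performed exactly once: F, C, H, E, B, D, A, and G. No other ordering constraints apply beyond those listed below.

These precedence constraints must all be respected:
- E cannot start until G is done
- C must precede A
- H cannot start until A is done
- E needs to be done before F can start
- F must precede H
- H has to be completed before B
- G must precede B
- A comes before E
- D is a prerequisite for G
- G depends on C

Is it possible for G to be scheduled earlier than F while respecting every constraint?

Yes

G is actually forced before F by the constraints, so certainly some valid ordering has G first.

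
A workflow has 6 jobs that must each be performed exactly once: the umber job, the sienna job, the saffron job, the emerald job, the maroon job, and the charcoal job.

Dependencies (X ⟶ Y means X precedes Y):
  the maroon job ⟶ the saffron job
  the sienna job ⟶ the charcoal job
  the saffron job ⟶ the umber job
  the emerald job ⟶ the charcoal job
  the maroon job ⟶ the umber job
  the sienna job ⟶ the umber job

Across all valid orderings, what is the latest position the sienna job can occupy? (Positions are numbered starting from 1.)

Following every chain forward from the sienna job, the jobs that must come later are the umber job, the charcoal job — 2 of them.
With 2 mandatory successors out of 6 jobs total, the latest slot for the sienna job is 6−2 = 4, and it's reachable by doing all non-successors before the sienna job.

4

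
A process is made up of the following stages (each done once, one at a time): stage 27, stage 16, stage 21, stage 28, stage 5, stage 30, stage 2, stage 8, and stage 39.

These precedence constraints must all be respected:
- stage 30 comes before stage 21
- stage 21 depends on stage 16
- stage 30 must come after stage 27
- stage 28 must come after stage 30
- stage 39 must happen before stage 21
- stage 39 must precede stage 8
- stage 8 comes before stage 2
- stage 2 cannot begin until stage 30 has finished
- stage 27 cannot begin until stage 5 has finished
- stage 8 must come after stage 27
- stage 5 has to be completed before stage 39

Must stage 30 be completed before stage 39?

Stage 30 and stage 39 are not related by any chain of constraints.
There exist valid orderings with stage 39 before stage 30, so stage 30 is not required to come first.

No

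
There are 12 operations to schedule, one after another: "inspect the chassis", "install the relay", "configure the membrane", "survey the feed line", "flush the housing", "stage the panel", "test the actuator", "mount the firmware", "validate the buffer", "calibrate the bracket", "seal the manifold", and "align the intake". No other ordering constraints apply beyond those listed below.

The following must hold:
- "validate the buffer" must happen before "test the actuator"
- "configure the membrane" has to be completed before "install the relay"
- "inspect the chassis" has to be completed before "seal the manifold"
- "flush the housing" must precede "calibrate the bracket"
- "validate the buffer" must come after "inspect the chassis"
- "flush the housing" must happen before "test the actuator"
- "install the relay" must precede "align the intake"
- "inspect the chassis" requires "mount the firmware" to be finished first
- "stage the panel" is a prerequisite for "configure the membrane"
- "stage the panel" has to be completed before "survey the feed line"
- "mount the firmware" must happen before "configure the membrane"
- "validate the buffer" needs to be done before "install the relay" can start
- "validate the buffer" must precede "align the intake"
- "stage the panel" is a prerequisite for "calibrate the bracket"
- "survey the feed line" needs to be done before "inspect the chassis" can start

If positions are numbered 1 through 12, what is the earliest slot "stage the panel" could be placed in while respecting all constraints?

Nothing is required before "stage the panel"; it can be the very first operation.

1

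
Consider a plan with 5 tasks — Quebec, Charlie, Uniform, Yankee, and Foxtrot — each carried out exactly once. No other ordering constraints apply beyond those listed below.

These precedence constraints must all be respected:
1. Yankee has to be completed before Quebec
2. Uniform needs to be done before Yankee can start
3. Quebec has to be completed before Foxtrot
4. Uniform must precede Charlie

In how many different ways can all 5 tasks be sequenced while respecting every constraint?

Only Uniform has no prerequisites, so it must go first.
Enumerating by repeatedly choosing an available task (one whose prerequisites are all placed) gives 4 distinct complete orderings.

4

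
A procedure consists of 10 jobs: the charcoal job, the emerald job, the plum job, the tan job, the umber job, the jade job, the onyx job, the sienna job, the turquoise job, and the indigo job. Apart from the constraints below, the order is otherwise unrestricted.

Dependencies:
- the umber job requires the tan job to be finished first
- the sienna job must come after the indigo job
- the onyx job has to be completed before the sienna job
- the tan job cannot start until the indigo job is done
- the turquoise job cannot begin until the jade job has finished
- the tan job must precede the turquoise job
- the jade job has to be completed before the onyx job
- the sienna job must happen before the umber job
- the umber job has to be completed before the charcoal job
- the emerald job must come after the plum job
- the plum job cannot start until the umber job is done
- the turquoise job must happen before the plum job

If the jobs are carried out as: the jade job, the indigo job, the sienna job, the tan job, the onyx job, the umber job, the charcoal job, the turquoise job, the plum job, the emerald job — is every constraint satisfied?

No

In the proposed order, the sienna job appears before the onyx job.
That contradicts the constraint that the onyx job must precede the sienna job.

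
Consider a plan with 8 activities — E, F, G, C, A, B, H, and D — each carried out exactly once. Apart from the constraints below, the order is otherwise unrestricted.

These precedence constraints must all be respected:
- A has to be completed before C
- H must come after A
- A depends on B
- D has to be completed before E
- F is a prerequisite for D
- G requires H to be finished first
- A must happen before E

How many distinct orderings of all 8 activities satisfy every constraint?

156

The activities with no prerequisites are F, B; any of them can be placed first.
Counting all ways to extend the partial order to a total order gives 156.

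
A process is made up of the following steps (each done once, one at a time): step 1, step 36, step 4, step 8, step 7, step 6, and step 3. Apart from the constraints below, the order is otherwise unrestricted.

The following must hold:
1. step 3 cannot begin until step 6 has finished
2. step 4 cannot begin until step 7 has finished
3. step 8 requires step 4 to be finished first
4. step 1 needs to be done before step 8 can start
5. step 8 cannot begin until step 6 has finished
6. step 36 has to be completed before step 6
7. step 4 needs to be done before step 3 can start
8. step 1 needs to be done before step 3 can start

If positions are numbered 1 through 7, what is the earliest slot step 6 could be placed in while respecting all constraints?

Working backwards through the constraints from step 6, its only required predecessor is step 36.
With 1 mandatory predecessor, the earliest step 6 can sit is position 1+1 = 2, and placing just that one first achieves it.

2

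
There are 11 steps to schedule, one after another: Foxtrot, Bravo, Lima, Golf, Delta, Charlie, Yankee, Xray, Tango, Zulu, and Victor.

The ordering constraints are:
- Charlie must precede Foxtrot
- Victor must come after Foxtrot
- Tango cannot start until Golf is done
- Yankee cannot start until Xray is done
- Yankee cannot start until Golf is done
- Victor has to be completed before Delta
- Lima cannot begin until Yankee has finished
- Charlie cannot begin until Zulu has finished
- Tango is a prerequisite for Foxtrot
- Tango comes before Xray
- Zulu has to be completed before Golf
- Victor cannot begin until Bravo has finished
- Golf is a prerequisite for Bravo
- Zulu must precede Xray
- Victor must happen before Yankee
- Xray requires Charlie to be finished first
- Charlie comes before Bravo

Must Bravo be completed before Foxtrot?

No

Nothing in the constraints links Bravo and Foxtrot; they are unordered relative to each other.
There exist valid orderings with Foxtrot before Bravo, so Bravo is not required to come first.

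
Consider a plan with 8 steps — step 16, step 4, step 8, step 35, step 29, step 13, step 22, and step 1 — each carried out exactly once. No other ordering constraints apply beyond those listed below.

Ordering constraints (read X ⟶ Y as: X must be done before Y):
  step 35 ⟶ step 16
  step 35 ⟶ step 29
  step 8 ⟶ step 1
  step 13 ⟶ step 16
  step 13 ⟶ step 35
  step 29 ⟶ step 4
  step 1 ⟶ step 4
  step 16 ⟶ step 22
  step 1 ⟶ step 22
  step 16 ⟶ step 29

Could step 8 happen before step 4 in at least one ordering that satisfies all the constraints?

Yes

The constraints force step 8 before step 4, so yes — every valid ordering has step 8 earlier.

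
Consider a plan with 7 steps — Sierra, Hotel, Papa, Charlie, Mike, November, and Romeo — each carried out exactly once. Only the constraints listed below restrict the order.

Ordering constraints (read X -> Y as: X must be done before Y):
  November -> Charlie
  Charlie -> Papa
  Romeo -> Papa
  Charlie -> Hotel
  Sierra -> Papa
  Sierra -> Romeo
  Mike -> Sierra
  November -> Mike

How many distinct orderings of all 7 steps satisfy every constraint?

14

Only November has no prerequisites, so it must go first.
Counting all ways to extend the partial order to a total order gives 14.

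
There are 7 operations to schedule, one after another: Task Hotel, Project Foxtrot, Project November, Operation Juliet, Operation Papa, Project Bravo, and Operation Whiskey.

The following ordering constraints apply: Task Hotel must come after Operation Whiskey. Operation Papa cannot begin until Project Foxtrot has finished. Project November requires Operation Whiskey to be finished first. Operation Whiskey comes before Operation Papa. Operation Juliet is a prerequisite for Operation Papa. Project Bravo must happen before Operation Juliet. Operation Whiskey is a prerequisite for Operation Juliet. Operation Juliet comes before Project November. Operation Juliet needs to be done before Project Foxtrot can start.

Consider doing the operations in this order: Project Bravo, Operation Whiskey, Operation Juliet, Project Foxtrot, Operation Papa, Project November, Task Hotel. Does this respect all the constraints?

Yes

Going through the constraints one by one, each required predecessor appears earlier in the sequence than its dependent — e.g. Operation Whiskey (position 2) is before Task Hotel (position 7), as required.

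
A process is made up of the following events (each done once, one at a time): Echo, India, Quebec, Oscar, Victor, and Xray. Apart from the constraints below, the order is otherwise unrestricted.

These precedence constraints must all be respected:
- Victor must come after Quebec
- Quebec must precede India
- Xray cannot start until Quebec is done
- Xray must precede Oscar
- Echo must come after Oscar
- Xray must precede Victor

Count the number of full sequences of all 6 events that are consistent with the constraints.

Only Quebec has no prerequisites, so it must go first.
Systematically extending each partial ordering one event at a time and counting, there are 15 complete orderings.

15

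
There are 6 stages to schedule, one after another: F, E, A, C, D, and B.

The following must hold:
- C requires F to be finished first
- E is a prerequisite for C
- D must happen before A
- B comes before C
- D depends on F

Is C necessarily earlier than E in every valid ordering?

No

In fact the dependencies run the other way: E → C.
So C never precedes E.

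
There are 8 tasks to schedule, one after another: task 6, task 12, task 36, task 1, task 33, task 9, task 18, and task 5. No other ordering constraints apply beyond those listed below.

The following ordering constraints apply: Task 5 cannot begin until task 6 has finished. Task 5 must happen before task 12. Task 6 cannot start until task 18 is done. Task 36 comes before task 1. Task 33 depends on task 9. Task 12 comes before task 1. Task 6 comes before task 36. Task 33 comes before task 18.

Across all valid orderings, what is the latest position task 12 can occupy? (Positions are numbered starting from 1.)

The only task forced after task 12 (directly or by a chain) is task 1.
With 1 mandatory successor out of 8 tasks total, the latest slot for task 12 is 8−1 = 7, and it's reachable by doing all non-successors before task 12.

7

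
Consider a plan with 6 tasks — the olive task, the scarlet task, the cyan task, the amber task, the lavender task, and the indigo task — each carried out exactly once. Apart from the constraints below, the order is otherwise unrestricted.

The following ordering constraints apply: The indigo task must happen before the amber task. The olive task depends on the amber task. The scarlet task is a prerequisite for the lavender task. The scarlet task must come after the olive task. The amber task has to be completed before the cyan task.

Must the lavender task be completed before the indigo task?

The constraints actually force the indigo task before the lavender task (via the indigo task → the amber task → the olive task → the scarlet task → the lavender task), not the other way around.
So the lavender task never precedes the indigo task.

No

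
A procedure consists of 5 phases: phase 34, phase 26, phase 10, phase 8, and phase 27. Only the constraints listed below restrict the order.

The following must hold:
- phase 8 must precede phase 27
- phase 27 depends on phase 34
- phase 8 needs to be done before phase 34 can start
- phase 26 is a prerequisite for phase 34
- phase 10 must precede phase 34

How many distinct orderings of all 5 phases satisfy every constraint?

6

The phases with no prerequisites are phase 26, phase 10, phase 8; any of them can be placed first.
Counting all ways to extend the partial order to a total order gives 6.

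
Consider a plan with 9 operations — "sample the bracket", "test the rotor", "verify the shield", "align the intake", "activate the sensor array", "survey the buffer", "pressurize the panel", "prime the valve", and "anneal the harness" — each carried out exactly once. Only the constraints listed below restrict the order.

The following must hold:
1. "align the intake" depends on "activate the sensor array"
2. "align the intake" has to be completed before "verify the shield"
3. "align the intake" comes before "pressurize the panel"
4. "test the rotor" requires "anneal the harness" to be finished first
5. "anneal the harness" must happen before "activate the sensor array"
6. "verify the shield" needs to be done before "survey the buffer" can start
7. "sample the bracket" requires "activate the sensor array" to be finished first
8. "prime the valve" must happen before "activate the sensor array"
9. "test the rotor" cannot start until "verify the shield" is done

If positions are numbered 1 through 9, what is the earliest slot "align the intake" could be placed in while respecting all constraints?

4

Working backwards through the constraints from "align the intake", its full set of required predecessors is "activate the sensor array", "prime the valve", "anneal the harness" — 3 of them.
With 3 mandatory predecessors, the earliest "align the intake" can sit is position 3+1 = 4, and placing just those 3 first achieves it.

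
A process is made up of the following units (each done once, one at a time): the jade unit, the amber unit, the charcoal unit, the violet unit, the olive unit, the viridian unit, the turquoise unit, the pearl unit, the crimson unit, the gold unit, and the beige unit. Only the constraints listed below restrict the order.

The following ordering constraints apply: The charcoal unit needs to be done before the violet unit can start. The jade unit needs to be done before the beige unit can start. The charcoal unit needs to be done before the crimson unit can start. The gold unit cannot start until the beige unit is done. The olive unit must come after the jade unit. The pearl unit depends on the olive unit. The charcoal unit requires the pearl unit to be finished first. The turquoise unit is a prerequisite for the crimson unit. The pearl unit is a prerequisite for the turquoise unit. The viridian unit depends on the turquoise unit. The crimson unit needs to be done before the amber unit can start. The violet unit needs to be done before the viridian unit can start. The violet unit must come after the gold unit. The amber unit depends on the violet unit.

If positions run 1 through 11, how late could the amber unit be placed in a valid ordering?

The amber unit has no required successors, so nothing stops it from going last (position 11).

11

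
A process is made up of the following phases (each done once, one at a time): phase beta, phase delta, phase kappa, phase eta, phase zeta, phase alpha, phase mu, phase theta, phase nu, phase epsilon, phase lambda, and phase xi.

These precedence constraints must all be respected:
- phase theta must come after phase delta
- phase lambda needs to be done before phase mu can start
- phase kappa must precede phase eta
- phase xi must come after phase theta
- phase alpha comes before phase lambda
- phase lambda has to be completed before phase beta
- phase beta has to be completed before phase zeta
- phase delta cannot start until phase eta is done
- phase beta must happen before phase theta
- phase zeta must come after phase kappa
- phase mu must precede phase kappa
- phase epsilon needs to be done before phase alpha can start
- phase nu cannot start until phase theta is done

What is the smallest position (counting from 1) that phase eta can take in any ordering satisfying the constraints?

Every phase that must precede phase eta has to come before it. Tracing all chains that end at phase eta, those phases are: phase kappa, phase alpha, phase mu, phase epsilon, phase lambda — 5 in total.
So at minimum 5 phases come before phase eta, putting phase eta no earlier than position 6. That position is achievable by scheduling exactly those predecessors first.

6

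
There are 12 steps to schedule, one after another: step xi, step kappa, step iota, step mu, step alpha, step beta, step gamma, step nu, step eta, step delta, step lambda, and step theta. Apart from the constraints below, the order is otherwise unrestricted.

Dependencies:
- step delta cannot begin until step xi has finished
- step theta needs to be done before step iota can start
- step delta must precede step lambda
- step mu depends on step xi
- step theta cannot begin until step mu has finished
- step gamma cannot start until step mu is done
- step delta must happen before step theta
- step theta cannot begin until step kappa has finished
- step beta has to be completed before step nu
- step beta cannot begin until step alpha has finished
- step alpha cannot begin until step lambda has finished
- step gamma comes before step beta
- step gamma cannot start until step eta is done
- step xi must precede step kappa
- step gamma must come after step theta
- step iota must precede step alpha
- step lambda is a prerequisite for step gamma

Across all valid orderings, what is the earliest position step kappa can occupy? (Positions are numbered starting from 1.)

The only step forced before step kappa (directly or transitively) is step xi.
With 1 mandatory predecessor, the earliest step kappa can sit is position 1+1 = 2, and placing just that one first achieves it.

2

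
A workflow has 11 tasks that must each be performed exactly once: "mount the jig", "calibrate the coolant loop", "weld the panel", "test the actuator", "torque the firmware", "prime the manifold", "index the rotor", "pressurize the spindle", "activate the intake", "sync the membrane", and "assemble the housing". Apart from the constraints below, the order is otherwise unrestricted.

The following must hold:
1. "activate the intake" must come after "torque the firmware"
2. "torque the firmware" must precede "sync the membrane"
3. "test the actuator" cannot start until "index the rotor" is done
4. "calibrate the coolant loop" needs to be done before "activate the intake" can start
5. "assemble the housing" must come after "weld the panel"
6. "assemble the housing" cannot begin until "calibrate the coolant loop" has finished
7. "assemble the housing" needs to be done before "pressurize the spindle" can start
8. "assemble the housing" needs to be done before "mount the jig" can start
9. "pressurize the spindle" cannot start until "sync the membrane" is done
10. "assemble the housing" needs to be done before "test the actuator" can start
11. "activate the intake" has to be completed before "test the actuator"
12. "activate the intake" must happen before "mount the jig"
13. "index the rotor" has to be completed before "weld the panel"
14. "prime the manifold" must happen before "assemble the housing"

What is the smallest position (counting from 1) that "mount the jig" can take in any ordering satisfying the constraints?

8

Working backwards through the constraints from "mount the jig", its full set of required predecessors is "calibrate the coolant loop", "weld the panel", "torque the firmware", "prime the manifold", "index the rotor", "activate the intake", "assemble the housing" — 7 of them.
So at minimum 7 tasks come before "mount the jig", putting "mount the jig" no earlier than position 8. That position is achievable by scheduling exactly those predecessors first.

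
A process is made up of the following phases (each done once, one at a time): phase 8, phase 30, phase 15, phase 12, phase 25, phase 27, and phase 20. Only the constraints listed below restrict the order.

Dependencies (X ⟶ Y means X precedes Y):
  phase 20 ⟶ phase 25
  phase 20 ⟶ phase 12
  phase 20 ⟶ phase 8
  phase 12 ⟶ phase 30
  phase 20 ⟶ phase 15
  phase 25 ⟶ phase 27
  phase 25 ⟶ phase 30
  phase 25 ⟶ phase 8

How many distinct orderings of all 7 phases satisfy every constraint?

108

Phase 20 is the only phase with nothing required before it, so every ordering starts there.
Systematically extending each partial ordering one phase at a time and counting, there are 108 complete orderings.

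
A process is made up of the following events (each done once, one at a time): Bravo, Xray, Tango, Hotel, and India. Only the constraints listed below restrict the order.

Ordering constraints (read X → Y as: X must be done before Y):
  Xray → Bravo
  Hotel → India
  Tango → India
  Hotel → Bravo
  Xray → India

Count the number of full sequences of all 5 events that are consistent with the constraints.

14

The events with no prerequisites are Xray, Tango, Hotel; any of them can be placed first.
Enumerating by repeatedly choosing an available event (one whose prerequisites are all placed) gives 14 distinct complete orderings.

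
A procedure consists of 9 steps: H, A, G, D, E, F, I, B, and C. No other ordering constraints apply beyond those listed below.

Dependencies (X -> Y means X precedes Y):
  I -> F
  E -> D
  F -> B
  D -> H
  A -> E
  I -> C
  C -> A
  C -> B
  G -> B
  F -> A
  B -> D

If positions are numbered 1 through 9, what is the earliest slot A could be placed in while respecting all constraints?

4

Working backwards through the constraints from A, its full set of required predecessors is F, I, C — 3 of them.
With 3 mandatory predecessors, the earliest A can sit is position 3+1 = 4, and placing just those 3 first achieves it.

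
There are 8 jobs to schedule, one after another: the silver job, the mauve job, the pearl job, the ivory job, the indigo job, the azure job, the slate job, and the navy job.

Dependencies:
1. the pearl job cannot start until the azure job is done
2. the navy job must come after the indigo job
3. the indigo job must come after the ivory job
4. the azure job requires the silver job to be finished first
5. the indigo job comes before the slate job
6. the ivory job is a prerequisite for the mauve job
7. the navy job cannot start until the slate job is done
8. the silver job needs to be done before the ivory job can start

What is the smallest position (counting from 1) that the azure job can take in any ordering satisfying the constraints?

2

The only job forced before the azure job (directly or transitively) is the silver job.
So at minimum 1 job comes before the azure job, putting the azure job no earlier than position 2. That position is achievable by scheduling exactly that predecessor first.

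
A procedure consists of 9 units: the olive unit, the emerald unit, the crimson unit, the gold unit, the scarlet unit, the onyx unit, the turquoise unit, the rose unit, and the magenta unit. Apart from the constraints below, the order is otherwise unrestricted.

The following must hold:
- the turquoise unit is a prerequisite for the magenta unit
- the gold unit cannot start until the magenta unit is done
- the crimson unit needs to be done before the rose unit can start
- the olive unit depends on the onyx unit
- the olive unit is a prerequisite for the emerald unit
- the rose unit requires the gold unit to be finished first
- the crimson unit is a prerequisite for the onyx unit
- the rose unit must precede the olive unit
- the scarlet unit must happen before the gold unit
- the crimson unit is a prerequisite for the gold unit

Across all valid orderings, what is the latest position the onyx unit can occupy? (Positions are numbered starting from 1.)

7

The units that are forced after the onyx unit, directly or by a chain of constraints, are the olive unit, the emerald unit. That's 2 units.
With 2 mandatory successors out of 9 units total, the latest slot for the onyx unit is 9−2 = 7, and it's reachable by doing all non-successors before the onyx unit.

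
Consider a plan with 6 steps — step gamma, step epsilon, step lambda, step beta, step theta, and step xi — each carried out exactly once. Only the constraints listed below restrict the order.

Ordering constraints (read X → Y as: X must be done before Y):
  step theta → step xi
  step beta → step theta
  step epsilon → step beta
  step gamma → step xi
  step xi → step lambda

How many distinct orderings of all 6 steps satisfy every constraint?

The steps with no prerequisites are step gamma, step epsilon; any of them can be placed first.
Counting all ways to extend the partial order to a total order gives 4.

4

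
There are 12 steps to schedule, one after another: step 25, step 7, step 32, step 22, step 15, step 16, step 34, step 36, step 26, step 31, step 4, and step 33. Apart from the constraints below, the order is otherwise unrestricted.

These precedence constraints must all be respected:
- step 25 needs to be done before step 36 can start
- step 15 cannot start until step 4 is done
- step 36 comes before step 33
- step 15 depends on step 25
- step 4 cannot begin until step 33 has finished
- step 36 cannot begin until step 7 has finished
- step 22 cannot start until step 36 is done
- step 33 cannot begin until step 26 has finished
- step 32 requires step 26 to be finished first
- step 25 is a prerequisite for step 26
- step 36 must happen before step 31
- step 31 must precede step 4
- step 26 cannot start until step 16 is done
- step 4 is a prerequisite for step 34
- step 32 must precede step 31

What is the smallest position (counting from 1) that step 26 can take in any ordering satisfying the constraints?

3

The steps that are forced before step 26, directly or transitively, are step 25, step 16. That's 2 steps.
With 2 mandatory predecessors, the earliest step 26 can sit is position 2+1 = 3, and placing just those 2 first achieves it.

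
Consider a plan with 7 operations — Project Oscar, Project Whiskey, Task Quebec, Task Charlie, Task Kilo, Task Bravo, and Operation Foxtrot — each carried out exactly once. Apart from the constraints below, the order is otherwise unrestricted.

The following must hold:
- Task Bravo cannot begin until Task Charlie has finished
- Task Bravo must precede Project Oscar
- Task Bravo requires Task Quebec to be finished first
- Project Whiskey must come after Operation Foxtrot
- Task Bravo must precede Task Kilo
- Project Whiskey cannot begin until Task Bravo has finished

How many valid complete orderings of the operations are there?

60

The operations with no prerequisites are Task Quebec, Task Charlie, Operation Foxtrot; any of them can be placed first.
Enumerating by repeatedly choosing an available operation (one whose prerequisites are all placed) gives 60 distinct complete orderings.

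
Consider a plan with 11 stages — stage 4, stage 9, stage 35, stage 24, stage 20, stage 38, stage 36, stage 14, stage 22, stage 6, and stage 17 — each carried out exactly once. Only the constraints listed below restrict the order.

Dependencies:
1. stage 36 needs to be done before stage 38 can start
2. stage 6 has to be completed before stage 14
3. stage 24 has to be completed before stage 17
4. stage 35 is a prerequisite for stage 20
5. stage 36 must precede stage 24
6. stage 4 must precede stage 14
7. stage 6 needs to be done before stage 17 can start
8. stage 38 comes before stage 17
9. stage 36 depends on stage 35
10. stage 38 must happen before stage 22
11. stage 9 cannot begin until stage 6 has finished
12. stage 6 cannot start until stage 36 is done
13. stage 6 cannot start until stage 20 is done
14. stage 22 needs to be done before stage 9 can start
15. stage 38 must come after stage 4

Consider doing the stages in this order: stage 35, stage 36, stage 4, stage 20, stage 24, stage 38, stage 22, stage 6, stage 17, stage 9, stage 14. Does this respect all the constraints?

Checking each listed constraint against this order: for instance, stage 4 is in position 3 and stage 14 in position 11, so that constraint holds — and the remaining constraints check out the same way.

Yes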